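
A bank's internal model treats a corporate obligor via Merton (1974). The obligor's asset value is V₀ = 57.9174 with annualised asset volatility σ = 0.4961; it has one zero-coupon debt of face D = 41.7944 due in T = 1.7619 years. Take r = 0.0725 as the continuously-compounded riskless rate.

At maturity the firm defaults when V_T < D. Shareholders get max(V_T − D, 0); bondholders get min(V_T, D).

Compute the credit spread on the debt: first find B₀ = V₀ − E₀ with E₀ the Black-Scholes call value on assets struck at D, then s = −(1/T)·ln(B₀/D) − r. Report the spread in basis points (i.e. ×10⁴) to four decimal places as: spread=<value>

spread=703.6093

d₁ = [ln(V₀/D) + (r + σ²/2)T] / (σ√T)
   = [ln(57.9174/41.7944) + (0.0725 + 0.5·0.4961²)·1.7619] / (0.4961·√1.7619)
   = [0.326255 + 0.344553] / 0.658506 = 1.018682
d₂ = d₁ − σ√T = 1.018682 − 0.658506 = 0.360176
N(d₁) = 0.845823,  N(d₂) = 0.640642,  e^(−rT) = 0.880084
E₀ = V₀·N(d₁) − D·e^(−rT)·N(d₂)
   = 57.9174·0.845823 − 41.7944·0.880084·0.640642 = 25.423392
B₀ = V₀ − E₀ = 57.9174 − 25.423392 = 32.494008
spread = −(1/T)·ln(B₀/D) − r = −(1/1.7619)·ln(32.494008/41.7944) − 0.0725 = 0.07036093
in basis points: 0.07036093 × 10⁴ = 703.6093 bp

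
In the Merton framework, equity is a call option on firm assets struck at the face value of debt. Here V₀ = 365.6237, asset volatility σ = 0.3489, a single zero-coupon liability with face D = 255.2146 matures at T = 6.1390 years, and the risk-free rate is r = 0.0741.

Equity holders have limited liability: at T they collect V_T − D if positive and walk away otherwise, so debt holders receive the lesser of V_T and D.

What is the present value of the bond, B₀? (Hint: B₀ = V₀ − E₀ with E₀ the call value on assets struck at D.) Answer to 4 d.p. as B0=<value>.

B0=143.4911

d₁ = [ln(V₀/D) + (r + σ²/2)T] / (σ√T)
   = [ln(365.6237/255.2146) + (0.0741 + 0.5·0.3489²)·6.1390] / (0.3489·√6.1390)
   = [0.359500 + 0.828554] / 0.864470 = 1.374315
d₂ = d₁ − σ√T = 1.374315 − 0.864470 = 0.509845
N(d₁) = 0.915328,  N(d₂) = 0.694920,  e^(−rT) = 0.634511
E₀ = V₀·N(d₁) − D·e^(−rT)·N(d₂)
   = 365.6237·0.915328 − 255.2146·0.634511·0.694920 = 222.132638
B₀ = V₀ − E₀ = 365.6237 − 222.132638 = 143.491062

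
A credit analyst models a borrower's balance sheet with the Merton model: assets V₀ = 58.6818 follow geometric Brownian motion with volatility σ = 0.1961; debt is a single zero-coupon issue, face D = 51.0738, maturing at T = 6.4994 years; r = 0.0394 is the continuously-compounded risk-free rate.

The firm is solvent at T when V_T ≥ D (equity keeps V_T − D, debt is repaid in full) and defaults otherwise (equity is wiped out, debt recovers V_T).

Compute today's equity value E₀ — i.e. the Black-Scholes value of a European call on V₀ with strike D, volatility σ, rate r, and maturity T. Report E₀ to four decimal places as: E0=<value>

E0=22.0391

d₁ = [ln(V₀/D) + (r + σ²/2)T] / (σ√T)
   = [ln(58.6818/51.0738) + (0.0394 + 0.5·0.1961²)·6.4994] / (0.1961·√6.4994)
   = [0.138858 + 0.381044] / 0.499936 = 1.039938
d₂ = d₁ − σ√T = 1.039938 − 0.499936 = 0.540002
N(d₁) = 0.850816,  N(d₂) = 0.705402,  e^(−rT) = 0.774083
E₀ = V₀·N(d₁) − D·e^(−rT)·N(d₂)
   = 58.6818·0.850816 − 51.0738·0.774083·0.705402 = 22.039067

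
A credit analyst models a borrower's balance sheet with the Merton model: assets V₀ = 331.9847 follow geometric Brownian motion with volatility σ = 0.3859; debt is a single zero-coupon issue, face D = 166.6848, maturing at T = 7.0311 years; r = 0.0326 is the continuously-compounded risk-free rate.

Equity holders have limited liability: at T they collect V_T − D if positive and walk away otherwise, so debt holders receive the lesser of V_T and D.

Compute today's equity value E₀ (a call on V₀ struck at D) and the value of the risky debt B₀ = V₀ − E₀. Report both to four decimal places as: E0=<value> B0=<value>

E0=219.4472 B0=112.5375

d₁ = [ln(V₀/D) + (r + σ²/2)T] / (σ√T)
   = [ln(331.9847/166.6848) + (0.0326 + 0.5·0.3859²)·7.0311] / (0.3859·√7.0311)
   = [0.688984 + 0.752745] / 1.023261 = 1.408956
d₂ = d₁ − σ√T = 1.408956 − 1.023261 = 0.385695
N(d₁) = 0.920576,  N(d₂) = 0.650139,  e^(−rT) = 0.795158
E₀ = V₀·N(d₁) − D·e^(−rT)·N(d₂)
   = 331.9847·0.920576 − 166.6848·0.795158·0.650139 = 219.447192
B₀ = V₀ − E₀ = 331.9847 − 219.447192 = 112.537508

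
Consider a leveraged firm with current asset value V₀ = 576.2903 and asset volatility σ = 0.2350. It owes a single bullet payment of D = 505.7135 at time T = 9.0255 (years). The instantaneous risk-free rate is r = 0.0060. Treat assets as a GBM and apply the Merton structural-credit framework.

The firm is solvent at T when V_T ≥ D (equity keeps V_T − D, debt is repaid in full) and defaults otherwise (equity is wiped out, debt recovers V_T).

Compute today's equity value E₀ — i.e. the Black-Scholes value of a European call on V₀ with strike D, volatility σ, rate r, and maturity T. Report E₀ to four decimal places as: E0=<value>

d₁ = [ln(V₀/D) + (r + σ²/2)T] / (σ√T)
   = [ln(576.2903/505.7135) + (0.0060 + 0.5·0.2350²)·9.0255] / (0.2350·√9.0255)
   = [0.130641 + 0.303370] / 0.705998 = 0.614748
d₂ = d₁ − σ√T = 0.614748 − 0.705998 = -0.091250
N(d₁) = 0.730639,  N(d₂) = 0.463647,  e^(−rT) = 0.947287
E₀ = V₀·N(d₁) − D·e^(−rT)·N(d₂)
   = 576.2903·0.730639 − 505.7135·0.947287·0.463647 = 198.947600

E0=198.9476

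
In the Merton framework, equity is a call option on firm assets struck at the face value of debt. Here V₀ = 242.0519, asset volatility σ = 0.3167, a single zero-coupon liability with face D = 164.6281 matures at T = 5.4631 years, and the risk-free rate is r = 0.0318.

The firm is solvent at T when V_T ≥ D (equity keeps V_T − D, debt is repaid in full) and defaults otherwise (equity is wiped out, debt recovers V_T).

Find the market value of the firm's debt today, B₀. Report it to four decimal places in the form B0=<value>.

B0=121.4530

d₁ = [ln(V₀/D) + (r + σ²/2)T] / (σ√T)
   = [ln(242.0519/164.6281) + (0.0318 + 0.5·0.3167²)·5.4631] / (0.3167·√5.4631)
   = [0.385463 + 0.447698] / 0.740232 = 1.125541
d₂ = d₁ − σ√T = 1.125541 − 0.740232 = 0.385310
N(d₁) = 0.869820,  N(d₂) = 0.649996,  e^(−rT) = 0.840527
E₀ = V₀·N(d₁) − D·e^(−rT)·N(d₂)
   = 242.0519·0.869820 − 164.6281·0.840527·0.649996 = 120.598868
B₀ = V₀ − E₀ = 242.0519 − 120.598868 = 121.453032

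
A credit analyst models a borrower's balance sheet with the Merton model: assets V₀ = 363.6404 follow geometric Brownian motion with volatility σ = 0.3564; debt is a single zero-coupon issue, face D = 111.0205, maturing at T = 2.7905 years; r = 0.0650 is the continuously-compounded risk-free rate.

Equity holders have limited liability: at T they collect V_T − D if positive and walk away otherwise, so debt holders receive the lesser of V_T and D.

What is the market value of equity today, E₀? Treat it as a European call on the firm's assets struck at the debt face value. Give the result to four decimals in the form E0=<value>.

E0=271.4251

d₁ = [ln(V₀/D) + (r + σ²/2)T] / (σ√T)
   = [ln(363.6404/111.0205) + (0.0650 + 0.5·0.3564²)·2.7905] / (0.3564·√2.7905)
   = [1.186451 + 0.358608] / 0.595359 = 2.595173
d₂ = d₁ − σ√T = 2.595173 − 0.595359 = 1.999815
N(d₁) = 0.995273,  N(d₂) = 0.977240,  e^(−rT) = 0.834116
E₀ = V₀·N(d₁) − D·e^(−rT)·N(d₂)
   = 363.6404·0.995273 − 111.0205·0.834116·0.977240 = 271.425091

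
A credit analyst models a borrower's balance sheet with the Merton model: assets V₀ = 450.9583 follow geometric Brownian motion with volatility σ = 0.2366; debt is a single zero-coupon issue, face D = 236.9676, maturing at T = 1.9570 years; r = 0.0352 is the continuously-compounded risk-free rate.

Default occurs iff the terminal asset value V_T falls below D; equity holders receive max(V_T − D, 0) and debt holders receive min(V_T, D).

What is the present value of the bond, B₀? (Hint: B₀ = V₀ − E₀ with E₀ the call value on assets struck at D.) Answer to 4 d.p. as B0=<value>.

d₁ = [ln(V₀/D) + (r + σ²/2)T] / (σ√T)
   = [ln(450.9583/236.9676) + (0.0352 + 0.5·0.2366²)·1.9570] / (0.2366·√1.9570)
   = [0.643451 + 0.123662] / 0.330986 = 2.317660
d₂ = d₁ − σ√T = 2.317660 − 0.330986 = 1.986673
N(d₁) = 0.989766,  N(d₂) = 0.976521,  e^(−rT) = 0.933433
E₀ = V₀·N(d₁) − D·e^(−rT)·N(d₂)
   = 450.9583·0.989766 − 236.9676·0.933433·0.976521 = 230.343389
B₀ = V₀ − E₀ = 450.9583 − 230.343389 = 220.614911

B0=220.6149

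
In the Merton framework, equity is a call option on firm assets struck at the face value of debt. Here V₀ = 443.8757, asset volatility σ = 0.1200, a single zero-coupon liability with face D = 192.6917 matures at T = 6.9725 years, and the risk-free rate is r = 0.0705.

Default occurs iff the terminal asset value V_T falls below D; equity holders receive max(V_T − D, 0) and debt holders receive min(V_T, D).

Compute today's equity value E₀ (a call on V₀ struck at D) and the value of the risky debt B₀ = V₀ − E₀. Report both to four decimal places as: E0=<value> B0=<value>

E0=326.0121 B0=117.8636

d₁ = [ln(V₀/D) + (r + σ²/2)T] / (σ√T)
   = [ln(443.8757/192.6917) + (0.0705 + 0.5·0.1200²)·6.9725] / (0.1200·√6.9725)
   = [0.834453 + 0.541763] / 0.316866 = 4.343214
d₂ = d₁ − σ√T = 4.343214 − 0.316866 = 4.026348
N(d₁) = 0.999993,  N(d₂) = 0.999972,  e^(−rT) = 0.611671
E₀ = V₀·N(d₁) − D·e^(−rT)·N(d₂)
   = 443.8757·0.999993 − 192.6917·0.611671·0.999972 = 326.012059
B₀ = V₀ − E₀ = 443.8757 − 326.012059 = 117.863641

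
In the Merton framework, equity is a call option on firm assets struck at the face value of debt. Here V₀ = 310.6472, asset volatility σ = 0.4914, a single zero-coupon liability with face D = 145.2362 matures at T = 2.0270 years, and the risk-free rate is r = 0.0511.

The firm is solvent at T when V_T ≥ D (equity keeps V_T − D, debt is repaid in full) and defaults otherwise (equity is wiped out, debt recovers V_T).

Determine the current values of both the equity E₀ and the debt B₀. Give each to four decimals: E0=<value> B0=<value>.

E0=186.7699 B0=123.8773

d₁ = [ln(V₀/D) + (r + σ²/2)T] / (σ√T)
   = [ln(310.6472/145.2362) + (0.0511 + 0.5·0.4914²)·2.0270] / (0.4914·√2.0270)
   = [0.760296 + 0.348314] / 0.699620 = 1.584590
d₂ = d₁ − σ√T = 1.584590 − 0.699620 = 0.884970
N(d₁) = 0.943470,  N(d₂) = 0.811914,  e^(−rT) = 0.901604
E₀ = V₀·N(d₁) − D·e^(−rT)·N(d₂)
   = 310.6472·0.943470 − 145.2362·0.901604·0.811914 = 186.769896
B₀ = V₀ − E₀ = 310.6472 − 186.769896 = 123.877304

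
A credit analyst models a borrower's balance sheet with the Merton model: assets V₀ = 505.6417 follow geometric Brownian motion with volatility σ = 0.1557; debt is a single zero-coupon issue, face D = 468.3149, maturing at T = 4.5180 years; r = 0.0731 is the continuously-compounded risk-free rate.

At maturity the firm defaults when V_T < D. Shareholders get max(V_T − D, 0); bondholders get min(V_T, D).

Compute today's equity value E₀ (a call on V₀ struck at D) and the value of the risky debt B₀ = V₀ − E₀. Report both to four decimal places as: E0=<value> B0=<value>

E0=176.1873 B0=329.4544

d₁ = [ln(V₀/D) + (r + σ²/2)T] / (σ√T)
   = [ln(505.6417/468.3149) + (0.0731 + 0.5·0.1557²)·4.5180] / (0.1557·√4.5180)
   = [0.076687 + 0.385030] / 0.330949 = 1.395128
d₂ = d₁ − σ√T = 1.395128 − 0.330949 = 1.064179
N(d₁) = 0.918511,  N(d₂) = 0.856376,  e^(−rT) = 0.718733
E₀ = V₀·N(d₁) − D·e^(−rT)·N(d₂)
   = 505.6417·0.918511 − 468.3149·0.718733·0.856376 = 176.187275
B₀ = V₀ − E₀ = 505.6417 − 176.187275 = 329.454425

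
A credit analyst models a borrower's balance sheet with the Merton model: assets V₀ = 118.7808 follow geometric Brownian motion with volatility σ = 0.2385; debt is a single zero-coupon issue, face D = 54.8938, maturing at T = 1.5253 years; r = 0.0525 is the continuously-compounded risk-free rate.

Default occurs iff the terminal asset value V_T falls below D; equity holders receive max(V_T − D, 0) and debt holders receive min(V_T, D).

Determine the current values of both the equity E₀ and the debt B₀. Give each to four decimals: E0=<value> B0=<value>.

E0=68.1240 B0=50.6568

d₁ = [ln(V₀/D) + (r + σ²/2)T] / (σ√T)
   = [ln(118.7808/54.8938) + (0.0525 + 0.5·0.2385²)·1.5253] / (0.2385·√1.5253)
   = [0.771879 + 0.123459] / 0.294555 = 3.039635
d₂ = d₁ − σ√T = 3.039635 − 0.294555 = 2.745080
N(d₁) = 0.998816,  N(d₂) = 0.996975,  e^(−rT) = 0.923044
E₀ = V₀·N(d₁) − D·e^(−rT)·N(d₂)
   = 118.7808·0.998816 − 54.8938·0.923044·0.996975 = 68.123991
B₀ = V₀ − E₀ = 118.7808 − 68.123991 = 50.656809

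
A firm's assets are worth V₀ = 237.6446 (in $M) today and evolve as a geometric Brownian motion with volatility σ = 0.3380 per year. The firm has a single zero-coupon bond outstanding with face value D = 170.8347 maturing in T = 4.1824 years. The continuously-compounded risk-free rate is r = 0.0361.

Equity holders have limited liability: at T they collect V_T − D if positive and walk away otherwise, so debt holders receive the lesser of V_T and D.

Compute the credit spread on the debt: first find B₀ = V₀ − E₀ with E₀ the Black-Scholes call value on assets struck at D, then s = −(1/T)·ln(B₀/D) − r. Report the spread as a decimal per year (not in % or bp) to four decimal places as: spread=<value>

d₁ = [ln(V₀/D) + (r + σ²/2)T] / (σ√T)
   = [ln(237.6446/170.8347) + (0.0361 + 0.5·0.3380²)·4.1824] / (0.3380·√4.1824)
   = [0.330080 + 0.389892] / 0.691241 = 1.041564
d₂ = d₁ − σ√T = 1.041564 − 0.691241 = 0.350323
N(d₁) = 0.851193,  N(d₂) = 0.636952,  e^(−rT) = 0.859861
E₀ = V₀·N(d₁) − D·e^(−rT)·N(d₂)
   = 237.6446·0.851193 − 170.8347·0.859861·0.636952 = 108.716980
B₀ = V₀ − E₀ = 237.6446 − 108.716980 = 128.927620
spread = −(1/T)·ln(B₀/D) − r = −(1/4.1824)·ln(128.927620/170.8347) − 0.0361 = 0.03119276

spread=0.0312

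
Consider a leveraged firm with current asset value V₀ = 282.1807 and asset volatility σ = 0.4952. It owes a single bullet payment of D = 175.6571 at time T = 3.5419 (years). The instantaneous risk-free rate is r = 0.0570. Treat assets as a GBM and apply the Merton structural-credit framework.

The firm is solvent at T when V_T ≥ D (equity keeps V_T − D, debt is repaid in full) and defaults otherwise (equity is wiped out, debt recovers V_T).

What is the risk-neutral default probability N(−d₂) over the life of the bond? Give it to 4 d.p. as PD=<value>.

d₁ = [ln(V₀/D) + (r + σ²/2)T] / (σ√T)
   = [ln(282.1807/175.6571) + (0.0570 + 0.5·0.4952²)·3.5419] / (0.4952·√3.5419)
   = [0.474014 + 0.636166] / 0.931963 = 1.191227
d₂ = d₁ − σ√T = 1.191227 − 0.931963 = 0.259264
risk-neutral PD = N(−d₂) = N(-0.259264) = 0.397716

PD=0.3977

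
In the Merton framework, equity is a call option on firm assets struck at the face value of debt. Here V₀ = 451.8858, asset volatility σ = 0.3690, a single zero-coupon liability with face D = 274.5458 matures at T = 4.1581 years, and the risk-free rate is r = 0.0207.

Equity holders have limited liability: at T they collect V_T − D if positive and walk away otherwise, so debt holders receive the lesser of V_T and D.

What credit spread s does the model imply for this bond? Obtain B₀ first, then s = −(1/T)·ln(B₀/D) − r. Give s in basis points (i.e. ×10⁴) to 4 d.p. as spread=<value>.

spread=310.4810

d₁ = [ln(V₀/D) + (r + σ²/2)T] / (σ√T)
   = [ln(451.8858/274.5458) + (0.0207 + 0.5·0.3690²)·4.1581] / (0.3690·√4.1581)
   = [0.498311 + 0.369158] / 0.752443 = 1.152870
d₂ = d₁ − σ√T = 1.152870 − 0.752443 = 0.400427
N(d₁) = 0.875518,  N(d₂) = 0.655579,  e^(−rT) = 0.917528
E₀ = V₀·N(d₁) − D·e^(−rT)·N(d₂)
   = 451.8858·0.875518 − 274.5458·0.917528·0.655579 = 230.491713
B₀ = V₀ − E₀ = 451.8858 − 230.491713 = 221.394087
spread = −(1/T)·ln(B₀/D) − r = −(1/4.1581)·ln(221.394087/274.5458) − 0.0207 = 0.03104810
in basis points: 0.03104810 × 10⁴ = 310.4810 bp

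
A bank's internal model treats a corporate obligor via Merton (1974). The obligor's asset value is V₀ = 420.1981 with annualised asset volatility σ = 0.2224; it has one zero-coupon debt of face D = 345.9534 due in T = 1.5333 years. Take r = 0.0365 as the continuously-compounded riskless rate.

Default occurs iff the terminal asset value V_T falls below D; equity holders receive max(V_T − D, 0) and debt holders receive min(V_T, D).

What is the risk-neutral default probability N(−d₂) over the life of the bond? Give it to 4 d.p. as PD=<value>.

d₁ = [ln(V₀/D) + (r + σ²/2)T] / (σ√T)
   = [ln(420.1981/345.9534) + (0.0365 + 0.5·0.2224²)·1.5333] / (0.2224·√1.5333)
   = [0.194422 + 0.093885] / 0.275390 = 1.046906
d₂ = d₁ − σ√T = 1.046906 − 0.275390 = 0.771516
risk-neutral PD = N(−d₂) = N(-0.771516) = 0.220201

PD=0.2202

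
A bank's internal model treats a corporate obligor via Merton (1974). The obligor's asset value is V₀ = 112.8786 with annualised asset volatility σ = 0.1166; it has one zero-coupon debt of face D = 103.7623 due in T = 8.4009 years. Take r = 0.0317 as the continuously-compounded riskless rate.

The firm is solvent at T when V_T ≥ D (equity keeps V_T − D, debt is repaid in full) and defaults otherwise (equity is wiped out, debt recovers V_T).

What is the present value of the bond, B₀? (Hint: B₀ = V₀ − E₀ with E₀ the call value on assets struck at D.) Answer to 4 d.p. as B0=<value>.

d₁ = [ln(V₀/D) + (r + σ²/2)T] / (σ√T)
   = [ln(112.8786/103.7623) + (0.0317 + 0.5·0.1166²)·8.4009] / (0.1166·√8.4009)
   = [0.084210 + 0.323416] / 0.337957 = 1.206148
d₂ = d₁ − σ√T = 1.206148 − 0.337957 = 0.868191
N(d₁) = 0.886120,  N(d₂) = 0.807355,  e^(−rT) = 0.766203
E₀ = V₀·N(d₁) − D·e^(−rT)·N(d₂)
   = 112.8786·0.886120 − 103.7623·0.766203·0.807355 = 35.836845
B₀ = V₀ − E₀ = 112.8786 − 35.836845 = 77.041755

B0=77.0418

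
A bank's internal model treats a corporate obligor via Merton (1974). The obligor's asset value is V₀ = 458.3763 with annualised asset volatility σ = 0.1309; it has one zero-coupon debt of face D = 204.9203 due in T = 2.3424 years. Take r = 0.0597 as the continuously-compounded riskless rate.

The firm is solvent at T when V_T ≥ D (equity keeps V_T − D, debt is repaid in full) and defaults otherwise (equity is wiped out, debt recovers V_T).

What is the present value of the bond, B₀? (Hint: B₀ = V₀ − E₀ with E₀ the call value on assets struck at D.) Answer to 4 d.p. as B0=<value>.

B0=178.1774

d₁ = [ln(V₀/D) + (r + σ²/2)T] / (σ√T)
   = [ln(458.3763/204.9203) + (0.0597 + 0.5·0.1309²)·2.3424] / (0.1309·√2.3424)
   = [0.805069 + 0.159910] / 0.200341 = 4.816678
d₂ = d₁ − σ√T = 4.816678 − 0.200341 = 4.616337
N(d₁) = 0.999999,  N(d₂) = 0.999998,  e^(−rT) = 0.869496
E₀ = V₀·N(d₁) − D·e^(−rT)·N(d₂)
   = 458.3763·0.999999 − 204.9203·0.869496·0.999998 = 280.198885
B₀ = V₀ − E₀ = 458.3763 − 280.198885 = 178.177415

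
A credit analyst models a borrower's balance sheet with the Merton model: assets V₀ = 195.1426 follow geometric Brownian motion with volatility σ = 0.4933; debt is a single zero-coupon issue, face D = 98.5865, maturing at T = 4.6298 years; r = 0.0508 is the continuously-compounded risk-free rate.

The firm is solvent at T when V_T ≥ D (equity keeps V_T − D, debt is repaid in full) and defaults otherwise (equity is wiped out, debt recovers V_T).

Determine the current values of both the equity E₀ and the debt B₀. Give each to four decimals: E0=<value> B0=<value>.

d₁ = [ln(V₀/D) + (r + σ²/2)T] / (σ√T)
   = [ln(195.1426/98.5865) + (0.0508 + 0.5·0.4933²)·4.6298] / (0.4933·√4.6298)
   = [0.682796 + 0.798513] / 1.061432 = 1.395576
d₂ = d₁ − σ√T = 1.395576 − 1.061432 = 0.334144
N(d₁) = 0.918579,  N(d₂) = 0.630864,  e^(−rT) = 0.790418
E₀ = V₀·N(d₁) − D·e^(−rT)·N(d₂)
   = 195.1426·0.918579 − 98.5865·0.790418·0.630864 = 130.094068
B₀ = V₀ − E₀ = 195.1426 − 130.094068 = 65.048532

E0=130.0941 B0=65.0485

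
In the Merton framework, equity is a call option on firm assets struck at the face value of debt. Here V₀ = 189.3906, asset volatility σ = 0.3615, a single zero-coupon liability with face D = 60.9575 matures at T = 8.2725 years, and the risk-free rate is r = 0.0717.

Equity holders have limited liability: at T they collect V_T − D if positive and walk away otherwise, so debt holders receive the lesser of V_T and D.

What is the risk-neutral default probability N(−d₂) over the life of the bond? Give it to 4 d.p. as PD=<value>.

PD=0.1270

d₁ = [ln(V₀/D) + (r + σ²/2)T] / (σ√T)
   = [ln(189.3906/60.9575) + (0.0717 + 0.5·0.3615²)·8.2725] / (0.3615·√8.2725)
   = [1.133635 + 1.133673] / 1.039745 = 2.180639
d₂ = d₁ − σ√T = 2.180639 − 1.039745 = 1.140894
risk-neutral PD = N(−d₂) = N(-1.140894) = 0.126957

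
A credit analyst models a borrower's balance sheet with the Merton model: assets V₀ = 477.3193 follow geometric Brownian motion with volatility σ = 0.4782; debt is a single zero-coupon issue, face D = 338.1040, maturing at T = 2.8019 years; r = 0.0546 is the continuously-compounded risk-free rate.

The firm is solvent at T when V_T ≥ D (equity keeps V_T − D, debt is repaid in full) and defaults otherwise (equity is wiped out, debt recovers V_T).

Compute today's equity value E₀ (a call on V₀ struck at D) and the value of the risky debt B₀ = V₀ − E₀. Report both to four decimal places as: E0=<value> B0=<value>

E0=233.5964 B0=243.7229

d₁ = [ln(V₀/D) + (r + σ²/2)T] / (σ√T)
   = [ln(477.3193/338.1040) + (0.0546 + 0.5·0.4782²)·2.8019] / (0.4782·√2.8019)
   = [0.344832 + 0.473346] / 0.800453 = 1.022144
d₂ = d₁ − σ√T = 1.022144 − 0.800453 = 0.221691
N(d₁) = 0.846644,  N(d₂) = 0.587723,  e^(−rT) = 0.858144
E₀ = V₀·N(d₁) − D·e^(−rT)·N(d₂)
   = 477.3193·0.846644 − 338.1040·0.858144·0.587723 = 233.596402
B₀ = V₀ − E₀ = 477.3193 − 233.596402 = 243.722898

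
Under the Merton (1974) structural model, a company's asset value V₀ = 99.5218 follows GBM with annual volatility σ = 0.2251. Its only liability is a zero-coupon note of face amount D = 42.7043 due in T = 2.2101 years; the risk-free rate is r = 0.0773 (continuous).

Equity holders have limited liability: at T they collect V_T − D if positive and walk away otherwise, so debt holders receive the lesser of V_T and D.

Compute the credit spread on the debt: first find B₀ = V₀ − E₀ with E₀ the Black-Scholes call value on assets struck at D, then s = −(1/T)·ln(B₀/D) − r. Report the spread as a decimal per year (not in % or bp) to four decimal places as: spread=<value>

spread=0.0001

d₁ = [ln(V₀/D) + (r + σ²/2)T] / (σ√T)
   = [ln(99.5218/42.7043) + (0.0773 + 0.5·0.2251²)·2.2101] / (0.2251·√2.2101)
   = [0.846077 + 0.226834] / 0.334643 = 3.206137
d₂ = d₁ − σ√T = 3.206137 − 0.334643 = 2.871495
N(d₁) = 0.999327,  N(d₂) = 0.997957,  e^(−rT) = 0.842956
E₀ = V₀·N(d₁) − D·e^(−rT)·N(d₂)
   = 99.5218·0.999327 − 42.7043·0.842956·0.997957 = 63.530551
B₀ = V₀ − E₀ = 99.5218 − 63.530551 = 35.991249
spread = −(1/T)·ln(B₀/D) − r = −(1/2.2101)·ln(35.991249/42.7043) − 0.0773 = 0.00008282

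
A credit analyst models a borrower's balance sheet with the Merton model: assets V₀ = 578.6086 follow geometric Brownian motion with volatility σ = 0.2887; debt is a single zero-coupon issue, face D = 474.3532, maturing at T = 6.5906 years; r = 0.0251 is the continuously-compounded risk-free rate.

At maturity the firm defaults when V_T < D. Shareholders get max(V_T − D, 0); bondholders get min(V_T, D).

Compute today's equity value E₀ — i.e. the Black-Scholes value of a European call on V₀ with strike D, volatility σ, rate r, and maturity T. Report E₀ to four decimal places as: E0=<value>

E0=245.8095

d₁ = [ln(V₀/D) + (r + σ²/2)T] / (σ√T)
   = [ln(578.6086/474.3532) + (0.0251 + 0.5·0.2887²)·6.5906] / (0.2887·√6.5906)
   = [0.198674 + 0.440080] / 0.741155 = 0.861835
d₂ = d₁ − σ√T = 0.861835 − 0.741155 = 0.120680
N(d₁) = 0.805611,  N(d₂) = 0.548028,  e^(−rT) = 0.847534
E₀ = V₀·N(d₁) − D·e^(−rT)·N(d₂)
   = 578.6086·0.805611 − 474.3532·0.847534·0.548028 = 245.809510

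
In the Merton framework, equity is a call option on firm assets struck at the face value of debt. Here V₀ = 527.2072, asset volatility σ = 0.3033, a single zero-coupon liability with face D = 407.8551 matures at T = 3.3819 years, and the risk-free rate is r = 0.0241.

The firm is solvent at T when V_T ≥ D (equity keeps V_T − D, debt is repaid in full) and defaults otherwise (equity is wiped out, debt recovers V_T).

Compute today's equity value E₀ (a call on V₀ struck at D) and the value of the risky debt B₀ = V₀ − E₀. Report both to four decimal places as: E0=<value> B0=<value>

E0=191.8701 B0=335.3371

d₁ = [ln(V₀/D) + (r + σ²/2)T] / (σ√T)
   = [ln(527.2072/407.8551) + (0.0241 + 0.5·0.3033²)·3.3819] / (0.3033·√3.3819)
   = [0.256682 + 0.237056] / 0.557767 = 0.885204
d₂ = d₁ − σ√T = 0.885204 − 0.557767 = 0.327437
N(d₁) = 0.811977,  N(d₂) = 0.628331,  e^(−rT) = 0.921729
E₀ = V₀·N(d₁) − D·e^(−rT)·N(d₂)
   = 527.2072·0.811977 − 407.8551·0.921729·0.628331 = 191.870133
B₀ = V₀ − E₀ = 527.2072 − 191.870133 = 335.337067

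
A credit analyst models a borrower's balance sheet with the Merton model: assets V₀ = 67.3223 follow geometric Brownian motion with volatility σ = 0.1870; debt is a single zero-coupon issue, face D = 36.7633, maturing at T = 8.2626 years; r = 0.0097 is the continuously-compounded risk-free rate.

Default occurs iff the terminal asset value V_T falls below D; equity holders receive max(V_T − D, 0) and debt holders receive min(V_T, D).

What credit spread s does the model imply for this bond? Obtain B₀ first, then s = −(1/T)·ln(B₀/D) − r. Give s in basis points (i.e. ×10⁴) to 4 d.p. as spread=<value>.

spread=43.7251

d₁ = [ln(V₀/D) + (r + σ²/2)T] / (σ√T)
   = [ln(67.3223/36.7633) + (0.0097 + 0.5·0.1870²)·8.2626] / (0.1870·√8.2626)
   = [0.604991 + 0.224615] / 0.537527 = 1.543377
d₂ = d₁ − σ√T = 1.543377 − 0.537527 = 1.005850
N(d₁) = 0.938630,  N(d₂) = 0.842756,  e^(−rT) = 0.922980
E₀ = V₀·N(d₁) − D·e^(−rT)·N(d₂)
   = 67.3223·0.938630 − 36.7633·0.922980·0.842756 = 34.594511
B₀ = V₀ − E₀ = 67.3223 − 34.594511 = 32.727789
spread = −(1/T)·ln(B₀/D) − r = −(1/8.2626)·ln(32.727789/36.7633) − 0.0097 = 0.00437251
in basis points: 0.00437251 × 10⁴ = 43.7251 bp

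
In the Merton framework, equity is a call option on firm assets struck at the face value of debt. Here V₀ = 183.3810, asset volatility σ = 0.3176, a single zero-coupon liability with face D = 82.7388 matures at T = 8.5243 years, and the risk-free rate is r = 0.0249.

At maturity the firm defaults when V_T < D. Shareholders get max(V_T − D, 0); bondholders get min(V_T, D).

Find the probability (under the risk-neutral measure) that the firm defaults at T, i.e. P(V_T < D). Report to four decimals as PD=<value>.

d₁ = [ln(V₀/D) + (r + σ²/2)T] / (σ√T)
   = [ln(183.3810/82.7388) + (0.0249 + 0.5·0.3176²)·8.5243] / (0.3176·√8.5243)
   = [0.795877 + 0.642177] / 0.927278 = 1.550835
d₂ = d₁ − σ√T = 1.550835 − 0.927278 = 0.623557
risk-neutral PD = N(−d₂) = N(-0.623557) = 0.266459

PD=0.2665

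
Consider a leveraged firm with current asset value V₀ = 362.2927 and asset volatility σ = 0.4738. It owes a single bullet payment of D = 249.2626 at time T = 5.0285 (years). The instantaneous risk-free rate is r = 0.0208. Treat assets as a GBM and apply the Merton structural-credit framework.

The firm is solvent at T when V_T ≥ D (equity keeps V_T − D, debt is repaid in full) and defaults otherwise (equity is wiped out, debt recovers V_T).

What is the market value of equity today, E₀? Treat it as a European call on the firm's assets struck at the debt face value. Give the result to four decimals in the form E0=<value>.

d₁ = [ln(V₀/D) + (r + σ²/2)T] / (σ√T)
   = [ln(362.2927/249.2626) + (0.0208 + 0.5·0.4738²)·5.0285] / (0.4738·√5.0285)
   = [0.373945 + 0.669008] / 1.062464 = 0.981636
d₂ = d₁ − σ√T = 0.981636 − 1.062464 = -0.080828
N(d₁) = 0.836860,  N(d₂) = 0.467789,  e^(−rT) = 0.900691
E₀ = V₀·N(d₁) − D·e^(−rT)·N(d₂)
   = 362.2927·0.836860 − 249.2626·0.900691·0.467789 = 198.165674

E0=198.1657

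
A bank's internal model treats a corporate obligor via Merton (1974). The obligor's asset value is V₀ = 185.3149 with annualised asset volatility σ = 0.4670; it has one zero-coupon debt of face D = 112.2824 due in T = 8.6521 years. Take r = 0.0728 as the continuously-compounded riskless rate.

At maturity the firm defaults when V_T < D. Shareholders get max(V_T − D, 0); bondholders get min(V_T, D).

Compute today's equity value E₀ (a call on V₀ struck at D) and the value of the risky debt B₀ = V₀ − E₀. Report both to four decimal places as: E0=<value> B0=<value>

d₁ = [ln(V₀/D) + (r + σ²/2)T] / (σ√T)
   = [ln(185.3149/112.2824) + (0.0728 + 0.5·0.4670²)·8.6521] / (0.4670·√8.6521)
   = [0.501039 + 1.573337] / 1.373655 = 1.510115
d₂ = d₁ − σ√T = 1.510115 − 1.373655 = 0.136460
N(d₁) = 0.934493,  N(d₂) = 0.554271,  e^(−rT) = 0.532660
E₀ = V₀·N(d₁) − D·e^(−rT)·N(d₂)
   = 185.3149·0.934493 − 112.2824·0.532660·0.554271 = 140.025457
B₀ = V₀ − E₀ = 185.3149 − 140.025457 = 45.289443

E0=140.0255 B0=45.2894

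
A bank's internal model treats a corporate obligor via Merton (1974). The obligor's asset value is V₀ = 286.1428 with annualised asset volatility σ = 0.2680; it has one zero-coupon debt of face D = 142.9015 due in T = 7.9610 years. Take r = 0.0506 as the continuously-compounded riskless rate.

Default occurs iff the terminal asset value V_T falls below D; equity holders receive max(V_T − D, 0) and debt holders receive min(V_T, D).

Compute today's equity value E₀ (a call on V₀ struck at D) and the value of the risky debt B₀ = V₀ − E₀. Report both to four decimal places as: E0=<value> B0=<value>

d₁ = [ln(V₀/D) + (r + σ²/2)T] / (σ√T)
   = [ln(286.1428/142.9015) + (0.0506 + 0.5·0.2680²)·7.9610] / (0.2680·√7.9610)
   = [0.694335 + 0.688722] / 0.756169 = 1.829033
d₂ = d₁ − σ√T = 1.829033 − 0.756169 = 1.072865
N(d₁) = 0.966303,  N(d₂) = 0.858334,  e^(−rT) = 0.668428
E₀ = V₀·N(d₁) − D·e^(−rT)·N(d₂)
   = 286.1428·0.966303 − 142.9015·0.668428·0.858334 = 194.513031
B₀ = V₀ − E₀ = 286.1428 − 194.513031 = 91.629769

E0=194.5130 B0=91.6298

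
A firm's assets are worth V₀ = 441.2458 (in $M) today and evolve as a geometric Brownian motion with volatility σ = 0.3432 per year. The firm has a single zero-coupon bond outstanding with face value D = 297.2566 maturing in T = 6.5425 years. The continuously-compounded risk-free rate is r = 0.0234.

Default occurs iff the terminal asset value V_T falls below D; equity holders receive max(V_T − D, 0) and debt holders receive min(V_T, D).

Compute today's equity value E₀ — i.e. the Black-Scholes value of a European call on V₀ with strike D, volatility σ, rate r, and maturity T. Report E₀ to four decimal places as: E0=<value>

d₁ = [ln(V₀/D) + (r + σ²/2)T] / (σ√T)
   = [ln(441.2458/297.2566) + (0.0234 + 0.5·0.3432²)·6.5425] / (0.3432·√6.5425)
   = [0.395006 + 0.538403] / 0.877848 = 1.063293
d₂ = d₁ − σ√T = 1.063293 − 0.877848 = 0.185445
N(d₁) = 0.856175,  N(d₂) = 0.573560,  e^(−rT) = 0.858049
E₀ = V₀·N(d₁) − D·e^(−rT)·N(d₂)
   = 441.2458·0.856175 − 297.2566·0.858049·0.573560 = 231.491219

E0=231.4912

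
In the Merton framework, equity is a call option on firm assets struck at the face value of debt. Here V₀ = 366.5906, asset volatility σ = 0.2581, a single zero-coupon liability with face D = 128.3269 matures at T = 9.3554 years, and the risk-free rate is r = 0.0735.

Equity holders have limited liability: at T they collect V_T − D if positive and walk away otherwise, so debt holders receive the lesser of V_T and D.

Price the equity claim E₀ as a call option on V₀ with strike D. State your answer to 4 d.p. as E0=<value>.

d₁ = [ln(V₀/D) + (r + σ²/2)T] / (σ√T)
   = [ln(366.5906/128.3269) + (0.0735 + 0.5·0.2581²)·9.3554] / (0.2581·√9.3554)
   = [1.049665 + 0.999230] / 0.789440 = 2.595377
d₂ = d₁ − σ√T = 2.595377 − 0.789440 = 1.805937
N(d₁) = 0.995276,  N(d₂) = 0.964536,  e^(−rT) = 0.502770
E₀ = V₀·N(d₁) − D·e^(−rT)·N(d₂)
   = 366.5906·0.995276 − 128.3269·0.502770·0.964536 = 302.627848

E0=302.6278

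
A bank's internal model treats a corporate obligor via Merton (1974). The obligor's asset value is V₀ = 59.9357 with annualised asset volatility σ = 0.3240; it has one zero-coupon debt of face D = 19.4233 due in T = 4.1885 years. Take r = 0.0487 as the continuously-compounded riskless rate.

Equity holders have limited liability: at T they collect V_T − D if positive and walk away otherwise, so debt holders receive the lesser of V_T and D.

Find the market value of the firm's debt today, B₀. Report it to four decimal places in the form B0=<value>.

B0=15.6762

d₁ = [ln(V₀/D) + (r + σ²/2)T] / (σ√T)
   = [ln(59.9357/19.4233) + (0.0487 + 0.5·0.3240²)·4.1885] / (0.3240·√4.1885)
   = [1.126799 + 0.423826] / 0.663093 = 2.338474
d₂ = d₁ − σ√T = 2.338474 − 0.663093 = 1.675381
N(d₁) = 0.990319,  N(d₂) = 0.953070,  e^(−rT) = 0.815479
E₀ = V₀·N(d₁) − D·e^(−rT)·N(d₂)
   = 59.9357·0.990319 − 19.4233·0.815479·0.953070 = 44.259488
B₀ = V₀ − E₀ = 59.9357 − 44.259488 = 15.676212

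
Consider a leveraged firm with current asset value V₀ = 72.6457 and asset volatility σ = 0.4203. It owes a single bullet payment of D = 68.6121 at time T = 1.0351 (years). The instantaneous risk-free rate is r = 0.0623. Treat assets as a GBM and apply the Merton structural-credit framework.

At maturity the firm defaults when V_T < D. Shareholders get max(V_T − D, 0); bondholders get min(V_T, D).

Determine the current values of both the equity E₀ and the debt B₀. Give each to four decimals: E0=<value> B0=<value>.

d₁ = [ln(V₀/D) + (r + σ²/2)T] / (σ√T)
   = [ln(72.6457/68.6121) + (0.0623 + 0.5·0.4203²)·1.0351] / (0.4203·√1.0351)
   = [0.057125 + 0.155913] / 0.427613 = 0.498204
d₂ = d₁ − σ√T = 0.498204 − 0.427613 = 0.070591
N(d₁) = 0.690830,  N(d₂) = 0.528138,  e^(−rT) = 0.937549
E₀ = V₀·N(d₁) − D·e^(−rT)·N(d₂)
   = 72.6457·0.690830 − 68.6121·0.937549·0.528138 = 16.212161
B₀ = V₀ − E₀ = 72.6457 − 16.212161 = 56.433539

E0=16.2122 B0=56.4335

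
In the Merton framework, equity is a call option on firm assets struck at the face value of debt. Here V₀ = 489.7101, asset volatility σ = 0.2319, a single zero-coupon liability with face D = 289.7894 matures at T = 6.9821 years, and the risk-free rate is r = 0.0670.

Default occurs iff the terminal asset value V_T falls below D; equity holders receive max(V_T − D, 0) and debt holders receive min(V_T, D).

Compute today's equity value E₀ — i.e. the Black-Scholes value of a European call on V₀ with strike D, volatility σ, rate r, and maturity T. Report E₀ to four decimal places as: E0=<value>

d₁ = [ln(V₀/D) + (r + σ²/2)T] / (σ√T)
   = [ln(489.7101/289.7894) + (0.0670 + 0.5·0.2319²)·6.9821] / (0.2319·√6.9821)
   = [0.524659 + 0.655541] / 0.612765 = 1.926025
d₂ = d₁ − σ√T = 1.926025 − 0.612765 = 1.313260
N(d₁) = 0.972949,  N(d₂) = 0.905452,  e^(−rT) = 0.626378
E₀ = V₀·N(d₁) − D·e^(−rT)·N(d₂)
   = 489.7101·0.972949 − 289.7894·0.626378·0.905452 = 312.107409

E0=312.1074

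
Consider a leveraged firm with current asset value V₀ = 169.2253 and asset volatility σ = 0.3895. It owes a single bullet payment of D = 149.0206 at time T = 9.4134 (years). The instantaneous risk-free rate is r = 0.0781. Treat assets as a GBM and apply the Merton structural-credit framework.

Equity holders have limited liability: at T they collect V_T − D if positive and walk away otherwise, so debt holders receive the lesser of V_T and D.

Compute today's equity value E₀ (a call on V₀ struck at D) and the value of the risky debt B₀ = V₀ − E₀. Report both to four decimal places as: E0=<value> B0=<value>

d₁ = [ln(V₀/D) + (r + σ²/2)T] / (σ√T)
   = [ln(169.2253/149.0206) + (0.0781 + 0.5·0.3895²)·9.4134] / (0.3895·√9.4134)
   = [0.127146 + 1.449241] / 1.195035 = 1.319114
d₂ = d₁ − σ√T = 1.319114 − 1.195035 = 0.124079
N(d₁) = 0.906434,  N(d₂) = 0.549373,  e^(−rT) = 0.479416
E₀ = V₀·N(d₁) − D·e^(−rT)·N(d₂)
   = 169.2253·0.906434 − 149.0206·0.479416·0.549373 = 114.142832
B₀ = V₀ − E₀ = 169.2253 − 114.142832 = 55.082468

E0=114.1428 B0=55.0825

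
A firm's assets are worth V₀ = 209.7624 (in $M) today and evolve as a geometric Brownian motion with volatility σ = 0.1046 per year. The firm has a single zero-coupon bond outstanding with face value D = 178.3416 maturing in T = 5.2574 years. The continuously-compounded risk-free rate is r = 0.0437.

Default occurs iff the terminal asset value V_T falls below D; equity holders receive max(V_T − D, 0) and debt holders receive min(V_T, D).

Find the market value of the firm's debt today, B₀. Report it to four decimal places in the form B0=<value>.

B0=140.8532

d₁ = [ln(V₀/D) + (r + σ²/2)T] / (σ√T)
   = [ln(209.7624/178.3416) + (0.0437 + 0.5·0.1046²)·5.2574] / (0.1046·√5.2574)
   = [0.162275 + 0.258509] / 0.239838 = 1.754454
d₂ = d₁ − σ√T = 1.754454 − 0.239838 = 1.514617
N(d₁) = 0.960324,  N(d₂) = 0.935065,  e^(−rT) = 0.794734
E₀ = V₀·N(d₁) − D·e^(−rT)·N(d₂)
   = 209.7624·0.960324 − 178.3416·0.794734·0.935065 = 68.909206
B₀ = V₀ − E₀ = 209.7624 − 68.909206 = 140.853194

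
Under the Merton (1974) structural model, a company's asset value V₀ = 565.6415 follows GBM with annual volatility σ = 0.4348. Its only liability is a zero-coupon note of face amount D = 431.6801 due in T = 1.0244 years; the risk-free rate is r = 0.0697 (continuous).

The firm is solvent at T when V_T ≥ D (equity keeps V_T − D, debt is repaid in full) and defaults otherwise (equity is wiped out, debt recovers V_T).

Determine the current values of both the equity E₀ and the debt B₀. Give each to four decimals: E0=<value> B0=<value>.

E0=189.6293 B0=376.0122

d₁ = [ln(V₀/D) + (r + σ²/2)T] / (σ√T)
   = [ln(565.6415/431.6801) + (0.0697 + 0.5·0.4348²)·1.0244] / (0.4348·√1.0244)
   = [0.270276 + 0.168233] / 0.440073 = 0.996445
d₂ = d₁ − σ√T = 0.996445 − 0.440073 = 0.556373
N(d₁) = 0.840483,  N(d₂) = 0.711022,  e^(−rT) = 0.931089
E₀ = V₀·N(d₁) − D·e^(−rT)·N(d₂)
   = 565.6415·0.840483 − 431.6801·0.931089·0.711022 = 189.629292
B₀ = V₀ − E₀ = 565.6415 − 189.629292 = 376.012208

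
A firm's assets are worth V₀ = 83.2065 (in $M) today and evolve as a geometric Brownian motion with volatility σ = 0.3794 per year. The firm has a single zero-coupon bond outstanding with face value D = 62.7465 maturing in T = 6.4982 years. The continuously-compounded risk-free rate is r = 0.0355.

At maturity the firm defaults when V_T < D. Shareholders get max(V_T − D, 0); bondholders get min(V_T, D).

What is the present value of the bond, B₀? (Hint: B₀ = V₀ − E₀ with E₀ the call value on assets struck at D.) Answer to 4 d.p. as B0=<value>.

d₁ = [ln(V₀/D) + (r + σ²/2)T] / (σ√T)
   = [ln(83.2065/62.7465) + (0.0355 + 0.5·0.3794²)·6.4982] / (0.3794·√6.4982)
   = [0.282223 + 0.698376] / 0.967150 = 1.013905
d₂ = d₁ − σ√T = 1.013905 − 0.967150 = 0.046755
N(d₁) = 0.844686,  N(d₂) = 0.518646,  e^(−rT) = 0.793989
E₀ = V₀·N(d₁) − D·e^(−rT)·N(d₂)
   = 83.2065·0.844686 − 62.7465·0.793989·0.518646 = 44.444427
B₀ = V₀ − E₀ = 83.2065 − 44.444427 = 38.762073

B0=38.7621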